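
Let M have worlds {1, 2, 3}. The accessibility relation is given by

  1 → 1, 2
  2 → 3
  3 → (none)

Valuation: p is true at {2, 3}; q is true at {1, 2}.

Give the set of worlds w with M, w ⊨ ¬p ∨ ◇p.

{1, 2}

1: ¬p is T, ◇p is T. ✓
2: ¬p is F, ◇p is T. ✓
3: ¬p is F, ◇p is F. ✗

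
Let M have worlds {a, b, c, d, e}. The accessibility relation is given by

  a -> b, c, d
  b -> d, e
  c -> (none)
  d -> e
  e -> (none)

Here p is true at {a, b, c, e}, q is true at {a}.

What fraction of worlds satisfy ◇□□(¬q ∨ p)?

a: successors {b, c, d}; □□(¬q ∨ p) there: b:T, c:T, d:T. ✓
b: successors {d, e}; □□(¬q ∨ p) there: d:T, e:T. ✓
c: no successors, so ◇□□(¬q ∨ p) fails. ✗
d: successors {e}; □□(¬q ∨ p) there: e:T. ✓
e: no successors, so ◇□□(¬q ∨ p) fails. ✗
That's 3 of 5 worlds, so 3/5.

3/5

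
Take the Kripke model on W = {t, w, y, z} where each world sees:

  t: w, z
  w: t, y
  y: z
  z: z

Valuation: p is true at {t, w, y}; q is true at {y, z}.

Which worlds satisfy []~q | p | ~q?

t: []~q is F, p | ~q is T. ✓
w: []~q is F, p | ~q is T. ✓
y: []~q is F, p | ~q is T. ✓
z: []~q is F, p | ~q is F. ✗

{t, w, y}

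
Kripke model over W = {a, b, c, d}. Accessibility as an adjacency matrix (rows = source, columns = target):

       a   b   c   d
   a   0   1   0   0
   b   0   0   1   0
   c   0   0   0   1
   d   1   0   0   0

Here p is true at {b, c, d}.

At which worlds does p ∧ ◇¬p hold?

a: p is F, ◇¬p is F. ✗
b: p is T, ◇¬p is F. ✗
c: p is T, ◇¬p is F. ✗
d: p is T, ◇¬p is T. ✓

{d}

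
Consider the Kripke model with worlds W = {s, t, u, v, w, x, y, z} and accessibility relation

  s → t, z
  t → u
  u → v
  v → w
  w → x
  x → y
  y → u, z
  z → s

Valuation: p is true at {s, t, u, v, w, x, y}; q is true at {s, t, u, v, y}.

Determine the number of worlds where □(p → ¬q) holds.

s: successors {t, z}; p → ¬q there: t:F, z:T. ✗
t: successors {u}; p → ¬q there: u:F. ✗
u: successors {v}; p → ¬q there: v:F. ✗
v: successors {w}; p → ¬q there: w:T. ✓
w: successors {x}; p → ¬q there: x:T. ✓
x: successors {y}; p → ¬q there: y:F. ✗
y: successors {u, z}; p → ¬q there: u:F, z:T. ✗
z: successors {s}; p → ¬q there: s:F. ✗
Satisfying worlds: {v, w}.

2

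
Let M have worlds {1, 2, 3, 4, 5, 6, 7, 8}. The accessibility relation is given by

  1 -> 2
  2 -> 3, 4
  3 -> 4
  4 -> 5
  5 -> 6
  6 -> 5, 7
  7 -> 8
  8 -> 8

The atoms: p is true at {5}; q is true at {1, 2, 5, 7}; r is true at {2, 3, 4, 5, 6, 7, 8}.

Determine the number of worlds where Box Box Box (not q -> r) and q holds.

4

1: Box Box Box (not q -> r) is T, q is T. ✓
2: Box Box Box (not q -> r) is T, q is T. ✓
3: Box Box Box (not q -> r) is T, q is F. ✗
4: Box Box Box (not q -> r) is T, q is F. ✗
5: Box Box Box (not q -> r) is T, q is T. ✓
6: Box Box Box (not q -> r) is T, q is F. ✗
7: Box Box Box (not q -> r) is T, q is T. ✓
8: Box Box Box (not q -> r) is T, q is F. ✗
Satisfying worlds: {1, 2, 5, 7}.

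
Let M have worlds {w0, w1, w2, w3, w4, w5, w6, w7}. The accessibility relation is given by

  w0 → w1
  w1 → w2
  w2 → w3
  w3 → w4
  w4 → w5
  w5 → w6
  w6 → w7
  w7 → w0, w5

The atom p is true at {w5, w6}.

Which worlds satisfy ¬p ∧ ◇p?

w0: ¬p is T, ◇p is F. ✗
w1: ¬p is T, ◇p is F. ✗
w2: ¬p is T, ◇p is F. ✗
w3: ¬p is T, ◇p is F. ✗
w4: ¬p is T, ◇p is T. ✓
w5: ¬p is F, ◇p is T. ✗
w6: ¬p is F, ◇p is F. ✗
w7: ¬p is T, ◇p is T. ✓

{w4, w7}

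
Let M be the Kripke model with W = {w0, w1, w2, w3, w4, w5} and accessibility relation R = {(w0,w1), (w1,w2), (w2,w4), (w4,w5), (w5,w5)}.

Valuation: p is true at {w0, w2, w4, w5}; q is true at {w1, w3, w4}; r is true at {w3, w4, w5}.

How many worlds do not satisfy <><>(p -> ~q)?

w0: successors {w1}; <>(p -> ~q) there: w1:T. ✓
w1: successors {w2}; <>(p -> ~q) there: w2:F. ✗
w2: successors {w4}; <>(p -> ~q) there: w4:T. ✓
w3: no successors, so <><>(p -> ~q) fails. ✗
w4: successors {w5}; <>(p -> ~q) there: w5:T. ✓
w5: successors {w5}; <>(p -> ~q) there: w5:T. ✓
Satisfying worlds: {w0, w2, w4, w5}.
So <><>(p -> ~q) fails at the other 2 worlds.

2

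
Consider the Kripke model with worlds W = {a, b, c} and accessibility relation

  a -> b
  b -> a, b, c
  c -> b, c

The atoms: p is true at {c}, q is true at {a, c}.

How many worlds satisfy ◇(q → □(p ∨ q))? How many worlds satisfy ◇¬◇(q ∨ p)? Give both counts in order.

For ◇(q → □(p ∨ q)):
a: successors {b}; q → □(p ∨ q) there: b:T. ✓
b: successors {a, b, c}; q → □(p ∨ q) there: a:F, b:T, c:F. ✓
c: successors {b, c}; q → □(p ∨ q) there: b:T, c:F. ✓
— 3 worlds.
For ◇¬◇(q ∨ p):
a: successors {b}; ¬◇(q ∨ p) there: b:F. ✗
b: successors {a, b, c}; ¬◇(q ∨ p) there: a:T, b:F, c:F. ✓
c: successors {b, c}; ¬◇(q ∨ p) there: b:F, c:F. ✗
— 1 world.

3 and 1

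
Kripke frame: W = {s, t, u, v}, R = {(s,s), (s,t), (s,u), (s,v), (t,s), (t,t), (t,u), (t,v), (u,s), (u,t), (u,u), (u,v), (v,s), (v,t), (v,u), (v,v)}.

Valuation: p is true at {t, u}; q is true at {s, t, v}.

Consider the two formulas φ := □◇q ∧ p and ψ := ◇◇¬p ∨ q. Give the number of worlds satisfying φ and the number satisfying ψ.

For □◇q ∧ p:
s: □◇q is T, p is F. ✗
t: □◇q is T, p is T. ✓
u: □◇q is T, p is T. ✓
v: □◇q is T, p is F. ✗
— 2 worlds.
For ◇◇¬p ∨ q:
s: ◇◇¬p is T, q is T. ✓
t: ◇◇¬p is T, q is T. ✓
u: ◇◇¬p is T, q is F. ✓
v: ◇◇¬p is T, q is T. ✓
— 4 worlds.

2 and 4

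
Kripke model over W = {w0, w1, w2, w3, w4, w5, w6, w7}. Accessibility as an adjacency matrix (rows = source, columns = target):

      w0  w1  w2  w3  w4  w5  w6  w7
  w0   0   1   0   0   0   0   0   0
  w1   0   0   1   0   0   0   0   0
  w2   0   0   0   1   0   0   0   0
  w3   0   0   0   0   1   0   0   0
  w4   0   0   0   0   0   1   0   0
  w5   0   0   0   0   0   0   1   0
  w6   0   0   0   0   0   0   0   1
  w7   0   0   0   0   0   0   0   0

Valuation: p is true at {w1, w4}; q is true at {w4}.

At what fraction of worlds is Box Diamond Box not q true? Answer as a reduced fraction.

3/4

w0: successors {w1}; Diamond Box not q there: w1:T. ✓
w1: successors {w2}; Diamond Box not q there: w2:F. ✗
w2: successors {w3}; Diamond Box not q there: w3:T. ✓
w3: successors {w4}; Diamond Box not q there: w4:T. ✓
w4: successors {w5}; Diamond Box not q there: w5:T. ✓
w5: successors {w6}; Diamond Box not q there: w6:T. ✓
w6: successors {w7}; Diamond Box not q there: w7:F. ✗
w7: no successors, so Box Diamond Box not q holds vacuously. ✓
That's 6 of 8 worlds, so 6/8 = 3/4.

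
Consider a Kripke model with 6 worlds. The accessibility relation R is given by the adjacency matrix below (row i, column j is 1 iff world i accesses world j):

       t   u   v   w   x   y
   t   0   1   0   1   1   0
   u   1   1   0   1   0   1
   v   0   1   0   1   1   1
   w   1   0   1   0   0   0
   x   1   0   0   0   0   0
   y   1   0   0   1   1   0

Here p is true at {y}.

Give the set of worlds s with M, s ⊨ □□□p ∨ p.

{y}

t: □□□p is F, p is F. ✗
u: □□□p is F, p is F. ✗
v: □□□p is F, p is F. ✗
w: □□□p is F, p is F. ✗
x: □□□p is F, p is F. ✗
y: □□□p is F, p is T. ✓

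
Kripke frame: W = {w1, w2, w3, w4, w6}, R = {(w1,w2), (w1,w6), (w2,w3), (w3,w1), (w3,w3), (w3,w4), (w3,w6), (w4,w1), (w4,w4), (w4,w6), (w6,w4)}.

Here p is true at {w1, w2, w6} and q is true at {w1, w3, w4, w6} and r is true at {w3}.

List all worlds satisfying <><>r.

{w1, w2, w3}

w1: successors {w2, w6}; <>r there: w2:T, w6:F. ✓
w2: successors {w3}; <>r there: w3:T. ✓
w3: successors {w1, w3, w4, w6}; <>r there: w1:F, w3:T, w4:F, w6:F. ✓
w4: successors {w1, w4, w6}; <>r there: w1:F, w4:F, w6:F. ✗
w6: successors {w4}; <>r there: w4:F. ✗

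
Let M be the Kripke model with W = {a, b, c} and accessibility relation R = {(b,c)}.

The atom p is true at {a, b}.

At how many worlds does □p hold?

a: no successors, so □p holds vacuously. ✓
b: successors {c}; p there: c:F. ✗
c: no successors, so □p holds vacuously. ✓
Satisfying worlds: {a, c}.

2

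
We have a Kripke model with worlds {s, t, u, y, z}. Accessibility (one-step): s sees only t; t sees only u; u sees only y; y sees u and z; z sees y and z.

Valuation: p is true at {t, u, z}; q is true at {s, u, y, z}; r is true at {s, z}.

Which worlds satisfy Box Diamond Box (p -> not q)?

{s, u}

s: successors {t}; Diamond Box (p -> not q) there: t:T. ✓
t: successors {u}; Diamond Box (p -> not q) there: u:F. ✗
u: successors {y}; Diamond Box (p -> not q) there: y:T. ✓
y: successors {u, z}; Diamond Box (p -> not q) there: u:F, z:F. ✗
z: successors {y, z}; Diamond Box (p -> not q) there: y:T, z:F. ✗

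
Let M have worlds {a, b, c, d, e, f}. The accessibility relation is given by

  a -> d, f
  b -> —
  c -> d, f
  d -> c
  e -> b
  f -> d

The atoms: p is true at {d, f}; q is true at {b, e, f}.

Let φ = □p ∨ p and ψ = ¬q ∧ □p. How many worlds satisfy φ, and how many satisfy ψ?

For □p ∨ p:
a: □p is T, p is F. ✓
b: □p is T, p is F. ✓
c: □p is T, p is F. ✓
d: □p is F, p is T. ✓
e: □p is F, p is F. ✗
f: □p is T, p is T. ✓
— 5 worlds.
For ¬q ∧ □p:
a: ¬q is T, □p is T. ✓
b: ¬q is F, □p is T. ✗
c: ¬q is T, □p is T. ✓
d: ¬q is T, □p is F. ✗
e: ¬q is F, □p is F. ✗
f: ¬q is F, □p is T. ✗
— 2 worlds.

5 and 2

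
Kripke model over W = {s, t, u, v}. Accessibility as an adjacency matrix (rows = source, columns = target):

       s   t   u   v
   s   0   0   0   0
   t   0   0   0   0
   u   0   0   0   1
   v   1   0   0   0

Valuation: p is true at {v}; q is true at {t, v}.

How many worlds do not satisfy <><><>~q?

s: no successors, so <><><>~q fails. ✗
t: no successors, so <><><>~q fails. ✗
u: successors {v}; <><>~q there: v:F. ✗
v: successors {s}; <><>~q there: s:F. ✗
Satisfying worlds: ∅.
So <><><>~q fails at the other 4 worlds.

4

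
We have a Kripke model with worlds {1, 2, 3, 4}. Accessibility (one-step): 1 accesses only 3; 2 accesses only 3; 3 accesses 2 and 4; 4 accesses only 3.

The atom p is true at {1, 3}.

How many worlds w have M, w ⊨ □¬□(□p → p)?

1: successors {3}; ¬□(□p → p) there: 3:T. ✓
2: successors {3}; ¬□(□p → p) there: 3:T. ✓
3: successors {2, 4}; ¬□(□p → p) there: 2:F, 4:F. ✗
4: successors {3}; ¬□(□p → p) there: 3:T. ✓
Satisfying worlds: {1, 2, 4}.

3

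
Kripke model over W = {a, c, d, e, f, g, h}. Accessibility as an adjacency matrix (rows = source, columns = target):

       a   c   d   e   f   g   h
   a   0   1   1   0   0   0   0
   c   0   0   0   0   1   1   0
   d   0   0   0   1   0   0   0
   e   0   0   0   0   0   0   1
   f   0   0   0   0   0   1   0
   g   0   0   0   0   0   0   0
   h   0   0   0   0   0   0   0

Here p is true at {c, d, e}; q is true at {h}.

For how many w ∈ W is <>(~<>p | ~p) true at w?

a: successors {c, d}; ~<>p | ~p there: c:T, d:F. ✓
c: successors {f, g}; ~<>p | ~p there: f:T, g:T. ✓
d: successors {e}; ~<>p | ~p there: e:T. ✓
e: successors {h}; ~<>p | ~p there: h:T. ✓
f: successors {g}; ~<>p | ~p there: g:T. ✓
g: no successors, so <>(~<>p | ~p) fails. ✗
h: no successors, so <>(~<>p | ~p) fails. ✗
Satisfying worlds: {a, c, d, e, f}.

5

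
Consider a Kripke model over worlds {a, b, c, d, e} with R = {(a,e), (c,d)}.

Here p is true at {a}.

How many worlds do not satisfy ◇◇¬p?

5

a: successors {e}; ◇¬p there: e:F. ✗
b: no successors, so ◇◇¬p fails. ✗
c: successors {d}; ◇¬p there: d:F. ✗
d: no successors, so ◇◇¬p fails. ✗
e: no successors, so ◇◇¬p fails. ✗
Satisfying worlds: ∅.
So ◇◇¬p fails at the other 5 worlds.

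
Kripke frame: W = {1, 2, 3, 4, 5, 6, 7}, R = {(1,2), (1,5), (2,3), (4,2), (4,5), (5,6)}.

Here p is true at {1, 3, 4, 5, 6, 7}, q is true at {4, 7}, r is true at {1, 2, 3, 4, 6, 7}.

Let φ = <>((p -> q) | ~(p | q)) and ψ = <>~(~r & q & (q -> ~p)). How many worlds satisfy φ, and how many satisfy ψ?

For <>((p -> q) | ~(p | q)):
1: successors {2, 5}; (p -> q) | ~(p | q) there: 2:T, 5:F. ✓
2: successors {3}; (p -> q) | ~(p | q) there: 3:F. ✗
3: no successors, so <>((p -> q) | ~(p | q)) fails. ✗
4: successors {2, 5}; (p -> q) | ~(p | q) there: 2:T, 5:F. ✓
5: successors {6}; (p -> q) | ~(p | q) there: 6:F. ✗
6: no successors, so <>((p -> q) | ~(p | q)) fails. ✗
7: no successors, so <>((p -> q) | ~(p | q)) fails. ✗
— 2 worlds.
For <>~(~r & q & (q -> ~p)):
1: successors {2, 5}; ~(~r & q & (q -> ~p)) there: 2:T, 5:T. ✓
2: successors {3}; ~(~r & q & (q -> ~p)) there: 3:T. ✓
3: no successors, so <>~(~r & q & (q -> ~p)) fails. ✗
4: successors {2, 5}; ~(~r & q & (q -> ~p)) there: 2:T, 5:T. ✓
5: successors {6}; ~(~r & q & (q -> ~p)) there: 6:T. ✓
6: no successors, so <>~(~r & q & (q -> ~p)) fails. ✗
7: no successors, so <>~(~r & q & (q -> ~p)) fails. ✗
— 4 worlds.

2 and 4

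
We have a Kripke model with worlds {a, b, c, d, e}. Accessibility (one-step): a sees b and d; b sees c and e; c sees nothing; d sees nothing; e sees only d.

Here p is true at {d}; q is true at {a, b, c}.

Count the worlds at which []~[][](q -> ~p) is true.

2

a: successors {b, d}; ~[][](q -> ~p) there: b:F, d:F. ✗
b: successors {c, e}; ~[][](q -> ~p) there: c:F, e:F. ✗
c: no successors, so []~[][](q -> ~p) holds vacuously. ✓
d: no successors, so []~[][](q -> ~p) holds vacuously. ✓
e: successors {d}; ~[][](q -> ~p) there: d:F. ✗
Satisfying worlds: {c, d}.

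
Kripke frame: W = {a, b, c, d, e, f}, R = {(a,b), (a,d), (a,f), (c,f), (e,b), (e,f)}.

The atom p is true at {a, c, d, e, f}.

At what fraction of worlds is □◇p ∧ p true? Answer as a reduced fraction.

1/3

a: □◇p is F, p is T. ✗
b: □◇p is T, p is F. ✗
c: □◇p is F, p is T. ✗
d: □◇p is T, p is T. ✓
e: □◇p is F, p is T. ✗
f: □◇p is T, p is T. ✓
That's 2 of 6 worlds, so 2/6 = 1/3.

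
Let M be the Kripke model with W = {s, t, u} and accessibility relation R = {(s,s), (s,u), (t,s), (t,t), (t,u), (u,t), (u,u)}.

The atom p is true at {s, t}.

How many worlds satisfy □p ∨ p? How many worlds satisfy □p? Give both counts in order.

For □p ∨ p:
s: □p is F, p is T. ✓
t: □p is F, p is T. ✓
u: □p is F, p is F. ✗
— 2 worlds.
For □p:
s: successors {s, u}; p there: s:T, u:F. ✗
t: successors {s, t, u}; p there: s:T, t:T, u:F. ✗
u: successors {t, u}; p there: t:T, u:F. ✗
— 0 worlds.

2 and 0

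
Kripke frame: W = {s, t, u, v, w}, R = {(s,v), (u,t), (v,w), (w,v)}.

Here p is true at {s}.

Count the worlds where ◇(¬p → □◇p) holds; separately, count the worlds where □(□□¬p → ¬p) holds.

1 and 5

For ◇(¬p → □◇p):
s: successors {v}; ¬p → □◇p there: v:F. ✗
t: no successors, so ◇(¬p → □◇p) fails. ✗
u: successors {t}; ¬p → □◇p there: t:T. ✓
v: successors {w}; ¬p → □◇p there: w:F. ✗
w: successors {v}; ¬p → □◇p there: v:F. ✗
— 1 world.
For □(□□¬p → ¬p):
s: successors {v}; □□¬p → ¬p there: v:T. ✓
t: no successors, so □(□□¬p → ¬p) holds vacuously. ✓
u: successors {t}; □□¬p → ¬p there: t:T. ✓
v: successors {w}; □□¬p → ¬p there: w:T. ✓
w: successors {v}; □□¬p → ¬p there: v:T. ✓
— 5 worlds.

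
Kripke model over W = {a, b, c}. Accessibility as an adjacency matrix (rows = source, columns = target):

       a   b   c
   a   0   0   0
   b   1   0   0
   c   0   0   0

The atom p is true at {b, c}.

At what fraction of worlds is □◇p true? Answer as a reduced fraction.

a: no successors, so □◇p holds vacuously. ✓
b: successors {a}; ◇p there: a:F. ✗
c: no successors, so □◇p holds vacuously. ✓
That's 2 of 3 worlds, so 2/3.

2/3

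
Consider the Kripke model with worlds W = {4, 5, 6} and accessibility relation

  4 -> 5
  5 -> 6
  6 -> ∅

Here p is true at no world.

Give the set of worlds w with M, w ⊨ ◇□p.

{5}

4: successors {5}; □p there: 5:F. ✗
5: successors {6}; □p there: 6:T. ✓
6: no successors, so ◇□p fails. ✗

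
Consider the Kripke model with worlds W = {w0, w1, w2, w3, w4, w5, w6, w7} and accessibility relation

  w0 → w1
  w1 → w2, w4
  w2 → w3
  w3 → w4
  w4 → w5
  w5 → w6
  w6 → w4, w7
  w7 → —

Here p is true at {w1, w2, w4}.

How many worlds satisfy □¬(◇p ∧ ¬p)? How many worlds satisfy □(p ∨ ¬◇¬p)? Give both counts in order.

6 and 6

For □¬(◇p ∧ ¬p):
w0: successors {w1}; ¬(◇p ∧ ¬p) there: w1:T. ✓
w1: successors {w2, w4}; ¬(◇p ∧ ¬p) there: w2:T, w4:T. ✓
w2: successors {w3}; ¬(◇p ∧ ¬p) there: w3:F. ✗
w3: successors {w4}; ¬(◇p ∧ ¬p) there: w4:T. ✓
w4: successors {w5}; ¬(◇p ∧ ¬p) there: w5:T. ✓
w5: successors {w6}; ¬(◇p ∧ ¬p) there: w6:F. ✗
w6: successors {w4, w7}; ¬(◇p ∧ ¬p) there: w4:T, w7:T. ✓
w7: no successors, so □¬(◇p ∧ ¬p) holds vacuously. ✓
— 6 worlds.
For □(p ∨ ¬◇¬p):
w0: successors {w1}; p ∨ ¬◇¬p there: w1:T. ✓
w1: successors {w2, w4}; p ∨ ¬◇¬p there: w2:T, w4:T. ✓
w2: successors {w3}; p ∨ ¬◇¬p there: w3:T. ✓
w3: successors {w4}; p ∨ ¬◇¬p there: w4:T. ✓
w4: successors {w5}; p ∨ ¬◇¬p there: w5:F. ✗
w5: successors {w6}; p ∨ ¬◇¬p there: w6:F. ✗
w6: successors {w4, w7}; p ∨ ¬◇¬p there: w4:T, w7:T. ✓
w7: no successors, so □(p ∨ ¬◇¬p) holds vacuously. ✓
— 6 worlds.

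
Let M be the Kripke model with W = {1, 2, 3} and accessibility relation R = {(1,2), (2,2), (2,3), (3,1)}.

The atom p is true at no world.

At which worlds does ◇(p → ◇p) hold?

1: successors {2}; p → ◇p there: 2:T. ✓
2: successors {2, 3}; p → ◇p there: 2:T, 3:T. ✓
3: successors {1}; p → ◇p there: 1:T. ✓

{1, 2, 3}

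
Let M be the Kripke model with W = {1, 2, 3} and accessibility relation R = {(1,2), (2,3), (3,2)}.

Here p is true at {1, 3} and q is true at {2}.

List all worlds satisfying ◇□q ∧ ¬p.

{2}

1: ◇□q is F, ¬p is F. ✗
2: ◇□q is T, ¬p is T. ✓
3: ◇□q is F, ¬p is F. ✗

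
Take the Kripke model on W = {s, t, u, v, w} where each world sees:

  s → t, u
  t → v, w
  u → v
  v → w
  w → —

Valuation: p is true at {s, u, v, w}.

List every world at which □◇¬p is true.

{w}

s: successors {t, u}; ◇¬p there: t:F, u:F. ✗
t: successors {v, w}; ◇¬p there: v:F, w:F. ✗
u: successors {v}; ◇¬p there: v:F. ✗
v: successors {w}; ◇¬p there: w:F. ✗
w: no successors, so □◇¬p holds vacuously. ✓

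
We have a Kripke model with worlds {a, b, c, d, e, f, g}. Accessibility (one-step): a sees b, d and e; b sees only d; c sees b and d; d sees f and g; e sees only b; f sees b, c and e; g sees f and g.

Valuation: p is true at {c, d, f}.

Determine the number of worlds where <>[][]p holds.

a: successors {b, d, e}; [][]p there: b:F, d:F, e:T. ✓
b: successors {d}; [][]p there: d:F. ✗
c: successors {b, d}; [][]p there: b:F, d:F. ✗
d: successors {f, g}; [][]p there: f:F, g:F. ✗
e: successors {b}; [][]p there: b:F. ✗
f: successors {b, c, e}; [][]p there: b:F, c:F, e:T. ✓
g: successors {f, g}; [][]p there: f:F, g:F. ✗
Satisfying worlds: {a, f}.

2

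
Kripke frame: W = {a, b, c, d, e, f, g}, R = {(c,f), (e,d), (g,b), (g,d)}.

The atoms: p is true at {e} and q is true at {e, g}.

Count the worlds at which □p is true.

4

a: no successors, so □p holds vacuously. ✓
b: no successors, so □p holds vacuously. ✓
c: successors {f}; p there: f:F. ✗
d: no successors, so □p holds vacuously. ✓
e: successors {d}; p there: d:F. ✗
f: no successors, so □p holds vacuously. ✓
g: successors {b, d}; p there: b:F, d:F. ✗
Satisfying worlds: {a, b, d, f}.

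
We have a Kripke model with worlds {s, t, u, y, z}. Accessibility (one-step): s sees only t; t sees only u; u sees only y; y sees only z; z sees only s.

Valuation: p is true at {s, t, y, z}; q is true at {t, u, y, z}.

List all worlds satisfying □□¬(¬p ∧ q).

s: successors {t}; □¬(¬p ∧ q) there: t:F. ✗
t: successors {u}; □¬(¬p ∧ q) there: u:T. ✓
u: successors {y}; □¬(¬p ∧ q) there: y:T. ✓
y: successors {z}; □¬(¬p ∧ q) there: z:T. ✓
z: successors {s}; □¬(¬p ∧ q) there: s:T. ✓

{t, u, y, z}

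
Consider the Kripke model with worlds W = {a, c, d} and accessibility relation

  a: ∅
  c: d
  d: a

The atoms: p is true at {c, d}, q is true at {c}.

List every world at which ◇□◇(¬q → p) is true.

{d}

a: no successors, so ◇□◇(¬q → p) fails. ✗
c: successors {d}; □◇(¬q → p) there: d:F. ✗
d: successors {a}; □◇(¬q → p) there: a:T. ✓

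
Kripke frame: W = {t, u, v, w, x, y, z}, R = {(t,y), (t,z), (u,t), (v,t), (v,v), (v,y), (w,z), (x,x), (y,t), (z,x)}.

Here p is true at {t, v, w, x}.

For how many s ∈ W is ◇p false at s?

2

t: successors {y, z}; p there: y:F, z:F. ✗
u: successors {t}; p there: t:T. ✓
v: successors {t, v, y}; p there: t:T, v:T, y:F. ✓
w: successors {z}; p there: z:F. ✗
x: successors {x}; p there: x:T. ✓
y: successors {t}; p there: t:T. ✓
z: successors {x}; p there: x:T. ✓
Satisfying worlds: {u, v, x, y, z}.
So ◇p fails at the other 2 worlds.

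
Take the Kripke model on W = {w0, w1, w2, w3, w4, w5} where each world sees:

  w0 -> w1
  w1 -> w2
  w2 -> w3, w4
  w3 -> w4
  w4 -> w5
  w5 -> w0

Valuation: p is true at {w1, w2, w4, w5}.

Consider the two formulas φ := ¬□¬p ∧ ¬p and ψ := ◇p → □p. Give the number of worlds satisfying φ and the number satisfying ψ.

2 and 5

For ¬□¬p ∧ ¬p:
w0: ¬□¬p is T, ¬p is T. ✓
w1: ¬□¬p is T, ¬p is F. ✗
w2: ¬□¬p is T, ¬p is F. ✗
w3: ¬□¬p is T, ¬p is T. ✓
w4: ¬□¬p is T, ¬p is F. ✗
w5: ¬□¬p is F, ¬p is F. ✗
— 2 worlds.
For ◇p → □p:
w0: ◇p is T, □p is T. ✓
w1: ◇p is T, □p is T. ✓
w2: ◇p is T, □p is F. ✗
w3: ◇p is T, □p is T. ✓
w4: ◇p is T, □p is T. ✓
w5: ◇p is F, □p is F. ✓
— 5 worlds.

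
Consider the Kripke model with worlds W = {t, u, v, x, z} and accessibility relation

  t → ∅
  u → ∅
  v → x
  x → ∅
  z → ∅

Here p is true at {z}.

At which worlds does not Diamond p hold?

{t, u, v, x, z}

t: Diamond p is F. ✓
u: Diamond p is F. ✓
v: Diamond p is F. ✓
x: Diamond p is F. ✓
z: Diamond p is F. ✓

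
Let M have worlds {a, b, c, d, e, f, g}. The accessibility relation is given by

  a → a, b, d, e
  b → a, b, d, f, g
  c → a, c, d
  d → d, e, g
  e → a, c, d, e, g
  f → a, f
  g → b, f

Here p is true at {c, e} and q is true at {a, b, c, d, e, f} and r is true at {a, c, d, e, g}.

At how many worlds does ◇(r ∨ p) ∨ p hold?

6

a: ◇(r ∨ p) is T, p is F. ✓
b: ◇(r ∨ p) is T, p is F. ✓
c: ◇(r ∨ p) is T, p is T. ✓
d: ◇(r ∨ p) is T, p is F. ✓
e: ◇(r ∨ p) is T, p is T. ✓
f: ◇(r ∨ p) is T, p is F. ✓
g: ◇(r ∨ p) is F, p is F. ✗
Satisfying worlds: {a, b, c, d, e, f}.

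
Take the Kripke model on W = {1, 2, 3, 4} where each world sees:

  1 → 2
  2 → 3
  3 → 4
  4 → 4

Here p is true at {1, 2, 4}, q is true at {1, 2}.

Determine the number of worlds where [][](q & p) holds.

1: successors {2}; [](q & p) there: 2:F. ✗
2: successors {3}; [](q & p) there: 3:F. ✗
3: successors {4}; [](q & p) there: 4:F. ✗
4: successors {4}; [](q & p) there: 4:F. ✗
Satisfying worlds: ∅.

0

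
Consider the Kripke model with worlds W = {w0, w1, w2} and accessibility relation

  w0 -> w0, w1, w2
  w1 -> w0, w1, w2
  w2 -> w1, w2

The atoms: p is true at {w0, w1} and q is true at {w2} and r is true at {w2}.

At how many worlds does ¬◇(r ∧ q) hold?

0

w0: ◇(r ∧ q) is T. ✗
w1: ◇(r ∧ q) is T. ✗
w2: ◇(r ∧ q) is T. ✗
Satisfying worlds: ∅.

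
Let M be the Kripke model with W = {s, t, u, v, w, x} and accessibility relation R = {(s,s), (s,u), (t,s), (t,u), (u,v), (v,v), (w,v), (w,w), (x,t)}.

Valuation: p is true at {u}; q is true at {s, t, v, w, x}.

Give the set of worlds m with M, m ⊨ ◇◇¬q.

s: successors {s, u}; ◇¬q there: s:T, u:F. ✓
t: successors {s, u}; ◇¬q there: s:T, u:F. ✓
u: successors {v}; ◇¬q there: v:F. ✗
v: successors {v}; ◇¬q there: v:F. ✗
w: successors {v, w}; ◇¬q there: v:F, w:F. ✗
x: successors {t}; ◇¬q there: t:T. ✓

{s, t, x}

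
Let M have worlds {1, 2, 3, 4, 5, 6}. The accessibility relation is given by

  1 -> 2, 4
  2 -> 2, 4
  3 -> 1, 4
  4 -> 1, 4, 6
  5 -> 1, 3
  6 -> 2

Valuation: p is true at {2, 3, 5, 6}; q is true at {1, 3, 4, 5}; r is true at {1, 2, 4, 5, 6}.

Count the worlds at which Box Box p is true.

1: successors {2, 4}; Box p there: 2:F, 4:F. ✗
2: successors {2, 4}; Box p there: 2:F, 4:F. ✗
3: successors {1, 4}; Box p there: 1:F, 4:F. ✗
4: successors {1, 4, 6}; Box p there: 1:F, 4:F, 6:T. ✗
5: successors {1, 3}; Box p there: 1:F, 3:F. ✗
6: successors {2}; Box p there: 2:F. ✗
Satisfying worlds: ∅.

0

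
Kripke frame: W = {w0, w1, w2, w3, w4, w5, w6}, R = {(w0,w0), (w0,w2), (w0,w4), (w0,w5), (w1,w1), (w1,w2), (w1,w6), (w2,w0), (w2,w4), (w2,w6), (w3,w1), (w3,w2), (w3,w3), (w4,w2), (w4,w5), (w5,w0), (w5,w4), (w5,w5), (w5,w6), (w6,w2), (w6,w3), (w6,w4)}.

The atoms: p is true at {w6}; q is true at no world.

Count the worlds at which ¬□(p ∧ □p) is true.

7

w0: □(p ∧ □p) is F. ✓
w1: □(p ∧ □p) is F. ✓
w2: □(p ∧ □p) is F. ✓
w3: □(p ∧ □p) is F. ✓
w4: □(p ∧ □p) is F. ✓
w5: □(p ∧ □p) is F. ✓
w6: □(p ∧ □p) is F. ✓
Satisfying worlds: {w0, w1, w2, w3, w4, w5, w6}.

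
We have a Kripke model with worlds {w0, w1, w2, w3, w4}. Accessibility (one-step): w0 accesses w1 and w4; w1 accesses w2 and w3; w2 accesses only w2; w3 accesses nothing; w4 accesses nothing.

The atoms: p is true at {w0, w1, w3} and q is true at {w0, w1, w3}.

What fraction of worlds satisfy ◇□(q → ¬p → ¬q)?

w0: successors {w1, w4}; □(q → ¬p → ¬q) there: w1:T, w4:T. ✓
w1: successors {w2, w3}; □(q → ¬p → ¬q) there: w2:T, w3:T. ✓
w2: successors {w2}; □(q → ¬p → ¬q) there: w2:T. ✓
w3: no successors, so ◇□(q → ¬p → ¬q) fails. ✗
w4: no successors, so ◇□(q → ¬p → ¬q) fails. ✗
That's 3 of 5 worlds, so 3/5.

3/5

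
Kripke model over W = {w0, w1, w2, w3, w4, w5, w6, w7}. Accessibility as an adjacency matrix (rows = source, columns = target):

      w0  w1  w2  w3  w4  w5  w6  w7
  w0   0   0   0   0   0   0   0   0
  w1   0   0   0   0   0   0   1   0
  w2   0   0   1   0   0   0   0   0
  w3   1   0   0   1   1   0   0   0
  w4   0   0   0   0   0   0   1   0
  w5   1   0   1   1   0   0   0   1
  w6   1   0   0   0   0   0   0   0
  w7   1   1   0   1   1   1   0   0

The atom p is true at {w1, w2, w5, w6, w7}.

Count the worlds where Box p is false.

4

w0: no successors, so Box p holds vacuously. ✓
w1: successors {w6}; p there: w6:T. ✓
w2: successors {w2}; p there: w2:T. ✓
w3: successors {w0, w3, w4}; p there: w0:F, w3:F, w4:F. ✗
w4: successors {w6}; p there: w6:T. ✓
w5: successors {w0, w2, w3, w7}; p there: w0:F, w2:T, w3:F, w7:T. ✗
w6: successors {w0}; p there: w0:F. ✗
w7: successors {w0, w1, w3, w4, w5}; p there: w0:F, w1:T, w3:F, w4:F, w5:T. ✗
Satisfying worlds: {w0, w1, w2, w4}.
So Box p fails at the other 4 worlds.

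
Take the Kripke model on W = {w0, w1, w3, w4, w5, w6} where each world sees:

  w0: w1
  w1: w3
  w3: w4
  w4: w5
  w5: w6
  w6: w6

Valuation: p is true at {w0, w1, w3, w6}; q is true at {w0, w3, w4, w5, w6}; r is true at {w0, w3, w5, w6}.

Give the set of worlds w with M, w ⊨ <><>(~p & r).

{w3}

w0: successors {w1}; <>(~p & r) there: w1:F. ✗
w1: successors {w3}; <>(~p & r) there: w3:F. ✗
w3: successors {w4}; <>(~p & r) there: w4:T. ✓
w4: successors {w5}; <>(~p & r) there: w5:F. ✗
w5: successors {w6}; <>(~p & r) there: w6:F. ✗
w6: successors {w6}; <>(~p & r) there: w6:F. ✗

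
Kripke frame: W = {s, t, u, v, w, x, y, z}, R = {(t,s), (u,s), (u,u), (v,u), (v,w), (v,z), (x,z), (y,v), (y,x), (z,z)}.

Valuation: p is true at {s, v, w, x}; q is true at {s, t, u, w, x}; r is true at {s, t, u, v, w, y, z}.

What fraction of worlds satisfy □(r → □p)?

s: no successors, so □(r → □p) holds vacuously. ✓
t: successors {s}; r → □p there: s:T. ✓
u: successors {s, u}; r → □p there: s:T, u:F. ✗
v: successors {u, w, z}; r → □p there: u:F, w:T, z:F. ✗
w: no successors, so □(r → □p) holds vacuously. ✓
x: successors {z}; r → □p there: z:F. ✗
y: successors {v, x}; r → □p there: v:F, x:T. ✗
z: successors {z}; r → □p there: z:F. ✗
That's 3 of 8 worlds, so 3/8.

3/8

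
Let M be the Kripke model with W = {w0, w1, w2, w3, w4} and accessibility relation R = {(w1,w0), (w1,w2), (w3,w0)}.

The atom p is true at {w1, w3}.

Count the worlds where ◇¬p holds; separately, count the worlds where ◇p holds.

2 and 0

For ◇¬p:
w0: no successors, so ◇¬p fails. ✗
w1: successors {w0, w2}; ¬p there: w0:T, w2:T. ✓
w2: no successors, so ◇¬p fails. ✗
w3: successors {w0}; ¬p there: w0:T. ✓
w4: no successors, so ◇¬p fails. ✗
— 2 worlds.
For ◇p:
w0: no successors, so ◇p fails. ✗
w1: successors {w0, w2}; p there: w0:F, w2:F. ✗
w2: no successors, so ◇p fails. ✗
w3: successors {w0}; p there: w0:F. ✗
w4: no successors, so ◇p fails. ✗
— 0 worlds.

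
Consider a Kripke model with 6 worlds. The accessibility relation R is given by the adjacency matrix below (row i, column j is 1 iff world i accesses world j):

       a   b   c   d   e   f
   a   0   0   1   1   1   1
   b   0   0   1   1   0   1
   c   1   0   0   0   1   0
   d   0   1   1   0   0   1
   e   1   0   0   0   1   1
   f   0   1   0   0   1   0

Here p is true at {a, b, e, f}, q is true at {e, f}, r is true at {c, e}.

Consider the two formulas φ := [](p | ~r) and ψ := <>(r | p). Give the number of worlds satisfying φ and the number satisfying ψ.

3 and 6

For [](p | ~r):
a: successors {c, d, e, f}; p | ~r there: c:F, d:T, e:T, f:T. ✗
b: successors {c, d, f}; p | ~r there: c:F, d:T, f:T. ✗
c: successors {a, e}; p | ~r there: a:T, e:T. ✓
d: successors {b, c, f}; p | ~r there: b:T, c:F, f:T. ✗
e: successors {a, e, f}; p | ~r there: a:T, e:T, f:T. ✓
f: successors {b, e}; p | ~r there: b:T, e:T. ✓
— 3 worlds.
For <>(r | p):
a: successors {c, d, e, f}; r | p there: c:T, d:F, e:T, f:T. ✓
b: successors {c, d, f}; r | p there: c:T, d:F, f:T. ✓
c: successors {a, e}; r | p there: a:T, e:T. ✓
d: successors {b, c, f}; r | p there: b:T, c:T, f:T. ✓
e: successors {a, e, f}; r | p there: a:T, e:T, f:T. ✓
f: successors {b, e}; r | p there: b:T, e:T. ✓
— 6 worlds.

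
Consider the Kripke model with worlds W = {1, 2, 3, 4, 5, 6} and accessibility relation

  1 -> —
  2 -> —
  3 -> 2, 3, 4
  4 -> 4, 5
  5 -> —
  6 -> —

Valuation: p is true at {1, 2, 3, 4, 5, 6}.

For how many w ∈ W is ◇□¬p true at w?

1: no successors, so ◇□¬p fails. ✗
2: no successors, so ◇□¬p fails. ✗
3: successors {2, 3, 4}; □¬p there: 2:T, 3:F, 4:F. ✓
4: successors {4, 5}; □¬p there: 4:F, 5:T. ✓
5: no successors, so ◇□¬p fails. ✗
6: no successors, so ◇□¬p fails. ✗
Satisfying worlds: {3, 4}.

2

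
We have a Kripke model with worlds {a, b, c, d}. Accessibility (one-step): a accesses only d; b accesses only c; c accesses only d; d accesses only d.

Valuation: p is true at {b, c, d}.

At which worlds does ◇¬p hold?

a: successors {d}; ¬p there: d:F. ✗
b: successors {c}; ¬p there: c:F. ✗
c: successors {d}; ¬p there: d:F. ✗
d: successors {d}; ¬p there: d:F. ✗

∅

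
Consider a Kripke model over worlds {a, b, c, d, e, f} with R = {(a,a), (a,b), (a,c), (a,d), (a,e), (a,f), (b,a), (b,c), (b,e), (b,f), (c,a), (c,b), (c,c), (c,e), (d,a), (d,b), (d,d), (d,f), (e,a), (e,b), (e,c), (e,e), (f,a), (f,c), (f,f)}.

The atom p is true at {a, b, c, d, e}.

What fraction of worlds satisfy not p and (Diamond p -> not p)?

1/6

a: not p is F, Diamond p -> not p is F. ✗
b: not p is F, Diamond p -> not p is F. ✗
c: not p is F, Diamond p -> not p is F. ✗
d: not p is F, Diamond p -> not p is F. ✗
e: not p is F, Diamond p -> not p is F. ✗
f: not p is T, Diamond p -> not p is T. ✓
That's 1 of 6 worlds, so 1/6.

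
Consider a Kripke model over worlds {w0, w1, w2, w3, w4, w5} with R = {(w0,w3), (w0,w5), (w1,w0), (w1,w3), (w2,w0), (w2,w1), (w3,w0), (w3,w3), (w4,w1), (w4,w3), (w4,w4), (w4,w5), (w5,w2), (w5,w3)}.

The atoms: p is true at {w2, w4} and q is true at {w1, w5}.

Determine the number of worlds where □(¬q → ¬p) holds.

w0: successors {w3, w5}; ¬q → ¬p there: w3:T, w5:T. ✓
w1: successors {w0, w3}; ¬q → ¬p there: w0:T, w3:T. ✓
w2: successors {w0, w1}; ¬q → ¬p there: w0:T, w1:T. ✓
w3: successors {w0, w3}; ¬q → ¬p there: w0:T, w3:T. ✓
w4: successors {w1, w3, w4, w5}; ¬q → ¬p there: w1:T, w3:T, w4:F, w5:T. ✗
w5: successors {w2, w3}; ¬q → ¬p there: w2:F, w3:T. ✗
Satisfying worlds: {w0, w1, w2, w3}.

4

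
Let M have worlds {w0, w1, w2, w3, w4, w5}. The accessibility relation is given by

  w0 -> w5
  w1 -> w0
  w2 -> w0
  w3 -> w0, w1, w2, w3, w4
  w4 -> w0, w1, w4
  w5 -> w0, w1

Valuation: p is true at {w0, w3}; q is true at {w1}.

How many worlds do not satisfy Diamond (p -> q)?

2

w0: successors {w5}; p -> q there: w5:T. ✓
w1: successors {w0}; p -> q there: w0:F. ✗
w2: successors {w0}; p -> q there: w0:F. ✗
w3: successors {w0, w1, w2, w3, w4}; p -> q there: w0:F, w1:T, w2:T, w3:F, w4:T. ✓
w4: successors {w0, w1, w4}; p -> q there: w0:F, w1:T, w4:T. ✓
w5: successors {w0, w1}; p -> q there: w0:F, w1:T. ✓
Satisfying worlds: {w0, w3, w4, w5}.
So Diamond (p -> q) fails at the other 2 worlds.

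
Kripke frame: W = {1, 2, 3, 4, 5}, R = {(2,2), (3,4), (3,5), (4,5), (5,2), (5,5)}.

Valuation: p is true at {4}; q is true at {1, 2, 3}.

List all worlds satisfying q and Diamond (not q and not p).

1: q is T, Diamond (not q and not p) is F. ✗
2: q is T, Diamond (not q and not p) is F. ✗
3: q is T, Diamond (not q and not p) is T. ✓
4: q is F, Diamond (not q and not p) is T. ✗
5: q is F, Diamond (not q and not p) is T. ✗

{3}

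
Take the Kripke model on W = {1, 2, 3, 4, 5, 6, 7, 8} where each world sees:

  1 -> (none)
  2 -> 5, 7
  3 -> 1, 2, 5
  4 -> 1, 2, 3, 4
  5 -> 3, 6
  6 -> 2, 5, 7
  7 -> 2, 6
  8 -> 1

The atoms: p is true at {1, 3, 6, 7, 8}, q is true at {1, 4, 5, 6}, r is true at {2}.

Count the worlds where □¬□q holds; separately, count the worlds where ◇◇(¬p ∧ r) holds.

For □¬□q:
1: no successors, so □¬□q holds vacuously. ✓
2: successors {5, 7}; ¬□q there: 5:T, 7:T. ✓
3: successors {1, 2, 5}; ¬□q there: 1:F, 2:T, 5:T. ✗
4: successors {1, 2, 3, 4}; ¬□q there: 1:F, 2:T, 3:T, 4:T. ✗
5: successors {3, 6}; ¬□q there: 3:T, 6:T. ✓
6: successors {2, 5, 7}; ¬□q there: 2:T, 5:T, 7:T. ✓
7: successors {2, 6}; ¬□q there: 2:T, 6:T. ✓
8: successors {1}; ¬□q there: 1:F. ✗
— 5 worlds.
For ◇◇(¬p ∧ r):
1: no successors, so ◇◇(¬p ∧ r) fails. ✗
2: successors {5, 7}; ◇(¬p ∧ r) there: 5:F, 7:T. ✓
3: successors {1, 2, 5}; ◇(¬p ∧ r) there: 1:F, 2:F, 5:F. ✗
4: successors {1, 2, 3, 4}; ◇(¬p ∧ r) there: 1:F, 2:F, 3:T, 4:T. ✓
5: successors {3, 6}; ◇(¬p ∧ r) there: 3:T, 6:T. ✓
6: successors {2, 5, 7}; ◇(¬p ∧ r) there: 2:F, 5:F, 7:T. ✓
7: successors {2, 6}; ◇(¬p ∧ r) there: 2:F, 6:T. ✓
8: successors {1}; ◇(¬p ∧ r) there: 1:F. ✗
— 5 worlds.

5 and 5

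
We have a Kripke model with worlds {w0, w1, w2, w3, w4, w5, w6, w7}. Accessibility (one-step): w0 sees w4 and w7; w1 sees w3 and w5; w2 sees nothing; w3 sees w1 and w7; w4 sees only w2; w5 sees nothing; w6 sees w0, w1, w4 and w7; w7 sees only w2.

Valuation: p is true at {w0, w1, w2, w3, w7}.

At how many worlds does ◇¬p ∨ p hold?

6

w0: ◇¬p is T, p is T. ✓
w1: ◇¬p is T, p is T. ✓
w2: ◇¬p is F, p is T. ✓
w3: ◇¬p is F, p is T. ✓
w4: ◇¬p is F, p is F. ✗
w5: ◇¬p is F, p is F. ✗
w6: ◇¬p is T, p is F. ✓
w7: ◇¬p is F, p is T. ✓
Satisfying worlds: {w0, w1, w2, w3, w6, w7}.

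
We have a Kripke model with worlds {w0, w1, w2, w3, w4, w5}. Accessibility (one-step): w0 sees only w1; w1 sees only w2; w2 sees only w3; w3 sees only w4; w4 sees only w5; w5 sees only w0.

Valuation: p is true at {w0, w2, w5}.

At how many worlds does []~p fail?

w0: successors {w1}; ~p there: w1:T. ✓
w1: successors {w2}; ~p there: w2:F. ✗
w2: successors {w3}; ~p there: w3:T. ✓
w3: successors {w4}; ~p there: w4:T. ✓
w4: successors {w5}; ~p there: w5:F. ✗
w5: successors {w0}; ~p there: w0:F. ✗
Satisfying worlds: {w0, w2, w3}.
So []~p fails at the other 3 worlds.

3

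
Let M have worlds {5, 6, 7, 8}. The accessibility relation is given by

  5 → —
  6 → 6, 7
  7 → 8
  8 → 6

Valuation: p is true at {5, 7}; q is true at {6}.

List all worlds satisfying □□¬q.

{5}

5: no successors, so □□¬q holds vacuously. ✓
6: successors {6, 7}; □¬q there: 6:F, 7:T. ✗
7: successors {8}; □¬q there: 8:F. ✗
8: successors {6}; □¬q there: 6:F. ✗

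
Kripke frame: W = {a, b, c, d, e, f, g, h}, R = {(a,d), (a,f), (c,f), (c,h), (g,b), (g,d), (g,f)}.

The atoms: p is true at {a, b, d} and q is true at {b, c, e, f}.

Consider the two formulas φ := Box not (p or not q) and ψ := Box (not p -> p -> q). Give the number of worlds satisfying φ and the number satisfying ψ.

5 and 8

For Box not (p or not q):
a: successors {d, f}; not (p or not q) there: d:F, f:T. ✗
b: no successors, so Box not (p or not q) holds vacuously. ✓
c: successors {f, h}; not (p or not q) there: f:T, h:F. ✗
d: no successors, so Box not (p or not q) holds vacuously. ✓
e: no successors, so Box not (p or not q) holds vacuously. ✓
f: no successors, so Box not (p or not q) holds vacuously. ✓
g: successors {b, d, f}; not (p or not q) there: b:F, d:F, f:T. ✗
h: no successors, so Box not (p or not q) holds vacuously. ✓
— 5 worlds.
For Box (not p -> p -> q):
a: successors {d, f}; not p -> p -> q there: d:T, f:T. ✓
b: no successors, so Box (not p -> p -> q) holds vacuously. ✓
c: successors {f, h}; not p -> p -> q there: f:T, h:T. ✓
d: no successors, so Box (not p -> p -> q) holds vacuously. ✓
e: no successors, so Box (not p -> p -> q) holds vacuously. ✓
f: no successors, so Box (not p -> p -> q) holds vacuously. ✓
g: successors {b, d, f}; not p -> p -> q there: b:T, d:T, f:T. ✓
h: no successors, so Box (not p -> p -> q) holds vacuously. ✓
— 8 worlds.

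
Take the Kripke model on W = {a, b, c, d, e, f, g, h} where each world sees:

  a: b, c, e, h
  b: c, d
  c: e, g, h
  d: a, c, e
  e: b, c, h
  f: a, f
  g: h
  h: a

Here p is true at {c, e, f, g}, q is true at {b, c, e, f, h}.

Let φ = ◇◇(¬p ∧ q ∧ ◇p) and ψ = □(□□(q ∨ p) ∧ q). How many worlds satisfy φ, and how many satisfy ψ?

For ◇◇(¬p ∧ q ∧ ◇p):
a: successors {b, c, e, h}; ◇(¬p ∧ q ∧ ◇p) there: b:F, c:F, e:T, h:F. ✓
b: successors {c, d}; ◇(¬p ∧ q ∧ ◇p) there: c:F, d:F. ✗
c: successors {e, g, h}; ◇(¬p ∧ q ∧ ◇p) there: e:T, g:F, h:F. ✓
d: successors {a, c, e}; ◇(¬p ∧ q ∧ ◇p) there: a:T, c:F, e:T. ✓
e: successors {b, c, h}; ◇(¬p ∧ q ∧ ◇p) there: b:F, c:F, h:F. ✗
f: successors {a, f}; ◇(¬p ∧ q ∧ ◇p) there: a:T, f:F. ✓
g: successors {h}; ◇(¬p ∧ q ∧ ◇p) there: h:F. ✗
h: successors {a}; ◇(¬p ∧ q ∧ ◇p) there: a:T. ✓
— 5 worlds.
For □(□□(q ∨ p) ∧ q):
a: successors {b, c, e, h}; □□(q ∨ p) ∧ q there: b:F, c:F, e:F, h:T. ✗
b: successors {c, d}; □□(q ∨ p) ∧ q there: c:F, d:F. ✗
c: successors {e, g, h}; □□(q ∨ p) ∧ q there: e:F, g:F, h:T. ✗
d: successors {a, c, e}; □□(q ∨ p) ∧ q there: a:F, c:F, e:F. ✗
e: successors {b, c, h}; □□(q ∨ p) ∧ q there: b:F, c:F, h:T. ✗
f: successors {a, f}; □□(q ∨ p) ∧ q there: a:F, f:F. ✗
g: successors {h}; □□(q ∨ p) ∧ q there: h:T. ✓
h: successors {a}; □□(q ∨ p) ∧ q there: a:F. ✗
— 1 world.

5 and 1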